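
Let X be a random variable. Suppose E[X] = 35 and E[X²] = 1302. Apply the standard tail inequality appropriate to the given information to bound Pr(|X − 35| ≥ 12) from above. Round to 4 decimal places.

0.5347

The first two moments determine the variance, so Chebyshev's inequality is the sharpest standard bound available.
Var(X) = E[X²] − (E[X])² = 1302 − 1225 = 77.
Chebyshev's inequality: Pr(|X − μ| ≥ t) ≤ Var(X)/t² = 77/144 = 0.5347.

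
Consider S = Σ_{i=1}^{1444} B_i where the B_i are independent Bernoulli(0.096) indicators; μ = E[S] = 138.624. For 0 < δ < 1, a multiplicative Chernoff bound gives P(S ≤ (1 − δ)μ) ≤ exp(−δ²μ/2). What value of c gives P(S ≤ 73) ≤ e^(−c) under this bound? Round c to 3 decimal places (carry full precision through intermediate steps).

15.533

Write 73 = (1 − δ)μ, so δ = 1 − 73/138.624 = 0.4733957…
Then the exponent is δ²μ/2 = (μ − 73)²/(2μ) = 15.533058.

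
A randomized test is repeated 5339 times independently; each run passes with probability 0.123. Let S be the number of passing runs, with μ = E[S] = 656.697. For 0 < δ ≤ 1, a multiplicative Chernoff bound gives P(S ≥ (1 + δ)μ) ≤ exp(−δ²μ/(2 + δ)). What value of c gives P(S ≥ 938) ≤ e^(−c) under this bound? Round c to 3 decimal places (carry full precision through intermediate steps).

Write 938 = (1 + δ)μ, so δ = 938/656.697 − 1 = 0.4283604…
Then the exponent is δ²μ/(2 + δ) = (938 − μ)² / (μ·(2 + δ)) = 49.621576.

49.622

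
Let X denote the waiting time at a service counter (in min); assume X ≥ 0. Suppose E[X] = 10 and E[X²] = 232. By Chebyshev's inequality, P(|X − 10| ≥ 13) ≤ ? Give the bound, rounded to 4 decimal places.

0.7811

Var(X) = E[X²] − (E[X])² = 232 − 100 = 132.
Chebyshev's inequality: P(|X − μ| ≥ t) ≤ Var(X)/t² = 132/169 = 0.7811.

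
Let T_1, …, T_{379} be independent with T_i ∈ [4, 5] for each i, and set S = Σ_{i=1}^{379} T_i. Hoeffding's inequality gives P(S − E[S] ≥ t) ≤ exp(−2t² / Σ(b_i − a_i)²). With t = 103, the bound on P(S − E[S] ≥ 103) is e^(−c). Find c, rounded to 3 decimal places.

Σ(b_i − a_i)² = 379·(1)² = 379.
c = 2t²/379 = 2·103²/379 = 55.9842.

55.984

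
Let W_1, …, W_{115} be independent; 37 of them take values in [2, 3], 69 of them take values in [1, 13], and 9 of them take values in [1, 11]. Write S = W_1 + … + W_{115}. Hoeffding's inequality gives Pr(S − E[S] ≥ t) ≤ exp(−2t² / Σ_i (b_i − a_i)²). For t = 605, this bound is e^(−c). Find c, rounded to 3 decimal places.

67.327

Σ(b_i − a_i)² = 37·1² + 69·12² + 9·10² = 10873.
c = 2t² / 10873 = 2·605² / 10873 = 67.3273.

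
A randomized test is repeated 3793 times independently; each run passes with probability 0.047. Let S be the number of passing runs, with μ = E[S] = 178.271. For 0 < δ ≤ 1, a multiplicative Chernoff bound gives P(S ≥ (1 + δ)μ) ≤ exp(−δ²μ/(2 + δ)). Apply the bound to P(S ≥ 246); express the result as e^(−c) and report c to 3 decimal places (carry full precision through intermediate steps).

10.812

Write 246 = (1 + δ)μ, so δ = 246/178.271 − 1 = 0.3799216…
Then the exponent is δ²μ/(2 + δ) = (246 − μ)² / (μ·(2 + δ)) = 10.811999.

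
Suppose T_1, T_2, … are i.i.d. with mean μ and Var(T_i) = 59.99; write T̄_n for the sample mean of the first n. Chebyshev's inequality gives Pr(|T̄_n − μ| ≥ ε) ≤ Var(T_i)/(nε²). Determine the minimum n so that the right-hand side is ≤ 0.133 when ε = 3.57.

Require 59.99/(n·3.57²) ≤ 0.133, i.e. n ≥ 59.99/(0.133·3.57²) = 35.391.
The smallest integer n is 36.

36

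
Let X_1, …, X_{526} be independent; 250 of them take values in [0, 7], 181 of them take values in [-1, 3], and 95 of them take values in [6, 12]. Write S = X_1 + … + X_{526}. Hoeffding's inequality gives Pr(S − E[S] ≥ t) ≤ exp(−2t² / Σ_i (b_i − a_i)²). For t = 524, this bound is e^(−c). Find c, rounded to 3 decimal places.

Σ(b_i − a_i)² = 250·7² + 181·4² + 95·6² = 18566.
c = 2t² / 18566 = 2·524² / 18566 = 29.5784.

29.578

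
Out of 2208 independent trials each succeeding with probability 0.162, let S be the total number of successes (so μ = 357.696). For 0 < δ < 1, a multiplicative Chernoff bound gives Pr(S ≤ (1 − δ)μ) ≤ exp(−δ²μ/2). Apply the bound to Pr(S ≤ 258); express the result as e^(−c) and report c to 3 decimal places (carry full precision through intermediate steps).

13.893

Write 258 = (1 − δ)μ, so δ = 1 − 258/357.696 = 0.2787171…
Then the exponent is δ²μ/2 = (μ − 258)²/(2μ) = 13.893491.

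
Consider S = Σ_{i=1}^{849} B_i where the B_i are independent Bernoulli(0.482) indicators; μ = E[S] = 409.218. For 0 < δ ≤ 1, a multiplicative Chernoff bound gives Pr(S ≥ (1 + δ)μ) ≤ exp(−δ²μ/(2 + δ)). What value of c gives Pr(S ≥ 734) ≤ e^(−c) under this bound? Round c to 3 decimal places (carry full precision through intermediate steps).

Write 734 = (1 + δ)μ, so δ = 734/409.218 − 1 = 0.793665…
Then the exponent is δ²μ/(2 + δ) = (734 − μ)² / (μ·(2 + δ)) = 92.268795.

92.269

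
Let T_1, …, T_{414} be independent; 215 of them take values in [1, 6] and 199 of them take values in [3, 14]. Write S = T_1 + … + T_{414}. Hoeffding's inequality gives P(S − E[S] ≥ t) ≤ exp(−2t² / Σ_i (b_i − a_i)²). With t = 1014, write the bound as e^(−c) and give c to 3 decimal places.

Σ(b_i − a_i)² = 215·5² + 199·11² = 29454.
c = 2t² / 29454 = 2·1014² / 29454 = 69.8171.

69.817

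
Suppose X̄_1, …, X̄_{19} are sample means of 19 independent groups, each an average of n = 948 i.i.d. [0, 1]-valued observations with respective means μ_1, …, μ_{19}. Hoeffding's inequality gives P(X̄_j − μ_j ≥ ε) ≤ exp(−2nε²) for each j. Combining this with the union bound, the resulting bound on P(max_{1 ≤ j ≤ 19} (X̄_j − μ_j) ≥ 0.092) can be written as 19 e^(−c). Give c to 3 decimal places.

16.048

Union bound over the 19 events: P(max_{1 ≤ j ≤ 19} (X̄_j − μ_j) ≥ 0.092) ≤ 19·exp(−2nε²) = 19 exp(−2·948·0.092²).
So c = 2·948·0.092² = 16.0477.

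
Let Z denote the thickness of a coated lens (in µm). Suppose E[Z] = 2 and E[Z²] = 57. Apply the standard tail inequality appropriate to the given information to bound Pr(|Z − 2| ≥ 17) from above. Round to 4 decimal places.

0.1834

The first two moments determine the variance, so Chebyshev's inequality is the sharpest standard bound available.
Var(Z) = E[Z²] − (E[Z])² = 57 − 4 = 53.
Chebyshev's inequality: Pr(|Z − μ| ≥ t) ≤ Var(Z)/t² = 53/289 = 0.1834.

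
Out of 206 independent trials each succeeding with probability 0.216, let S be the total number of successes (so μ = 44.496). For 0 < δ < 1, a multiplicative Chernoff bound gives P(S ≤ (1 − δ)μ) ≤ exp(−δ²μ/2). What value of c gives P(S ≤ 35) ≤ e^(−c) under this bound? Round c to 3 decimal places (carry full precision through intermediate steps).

Write 35 = (1 − δ)μ, so δ = 1 − 35/44.496 = 0.2134124…
Then the exponent is δ²μ/2 = (μ − 35)²/(2μ) = 1.013282.

1.013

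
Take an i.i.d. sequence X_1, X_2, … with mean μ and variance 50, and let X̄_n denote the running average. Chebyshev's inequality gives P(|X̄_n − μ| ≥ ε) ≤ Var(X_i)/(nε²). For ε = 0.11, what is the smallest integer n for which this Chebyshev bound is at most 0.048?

Require 50/(n·0.11²) ≤ 0.048, i.e. n ≥ 50/(0.048·0.11²) = 86088.154.
The smallest integer n is 86089.

86089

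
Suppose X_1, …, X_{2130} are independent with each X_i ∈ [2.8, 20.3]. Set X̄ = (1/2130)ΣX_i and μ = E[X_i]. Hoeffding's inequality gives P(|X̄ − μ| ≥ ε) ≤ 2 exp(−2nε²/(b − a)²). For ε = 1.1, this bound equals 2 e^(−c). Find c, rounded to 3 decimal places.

16.831

c = 2nε²/(b − a)² = 2·2130·1.1² / 17.5² = 16.8313.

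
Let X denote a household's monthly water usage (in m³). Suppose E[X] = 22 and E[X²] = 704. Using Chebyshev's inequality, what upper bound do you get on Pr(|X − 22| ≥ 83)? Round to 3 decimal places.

0.032

Var(X) = E[X²] − (E[X])² = 704 − 484 = 220.
Chebyshev's inequality: Pr(|X − μ| ≥ t) ≤ Var(X)/t² = 220/6889 = 0.0319.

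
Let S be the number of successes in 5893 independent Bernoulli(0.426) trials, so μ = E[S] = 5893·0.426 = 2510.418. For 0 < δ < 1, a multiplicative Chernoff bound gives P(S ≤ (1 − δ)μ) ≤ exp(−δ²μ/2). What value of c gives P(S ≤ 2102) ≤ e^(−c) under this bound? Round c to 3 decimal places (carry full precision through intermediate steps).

33.223

Write 2102 = (1 − δ)μ, so δ = 1 − 2102/2510.418 = 0.1626892…
Then the exponent is δ²μ/2 = (μ − 2102)²/(2μ) = 33.222607.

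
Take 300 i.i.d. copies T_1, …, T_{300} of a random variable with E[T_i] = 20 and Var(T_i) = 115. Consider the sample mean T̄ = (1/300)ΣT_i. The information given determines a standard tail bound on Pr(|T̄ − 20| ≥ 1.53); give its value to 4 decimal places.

0.1638

With mean and variance of each term known, Chebyshev's inequality bounds the deviation of the sum (or sample mean).
Var(T̄) = Var(T_i)/n = 115/300 = 0.38333.
Chebyshev: Pr(|T̄ − 20| ≥ 1.53) ≤ Var(T̄)/(1.53)² = 115/(300·1.53²) = 0.1638.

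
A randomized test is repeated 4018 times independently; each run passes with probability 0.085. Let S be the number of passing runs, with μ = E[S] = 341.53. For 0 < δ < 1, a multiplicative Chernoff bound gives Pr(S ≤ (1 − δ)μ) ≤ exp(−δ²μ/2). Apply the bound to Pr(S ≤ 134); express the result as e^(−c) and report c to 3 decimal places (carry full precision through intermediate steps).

63.053

Write 134 = (1 − δ)μ, so δ = 1 − 134/341.53 = 0.6076479…
Then the exponent is δ²μ/2 = (μ − 134)²/(2μ) = 63.052588.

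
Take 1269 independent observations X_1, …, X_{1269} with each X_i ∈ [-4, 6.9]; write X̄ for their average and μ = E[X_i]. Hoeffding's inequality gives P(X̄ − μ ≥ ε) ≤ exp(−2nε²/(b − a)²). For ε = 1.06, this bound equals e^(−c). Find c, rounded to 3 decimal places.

c = 2nε²/(b − a)² = 2·1269·1.06² / 10.9² = 24.0022.

24.002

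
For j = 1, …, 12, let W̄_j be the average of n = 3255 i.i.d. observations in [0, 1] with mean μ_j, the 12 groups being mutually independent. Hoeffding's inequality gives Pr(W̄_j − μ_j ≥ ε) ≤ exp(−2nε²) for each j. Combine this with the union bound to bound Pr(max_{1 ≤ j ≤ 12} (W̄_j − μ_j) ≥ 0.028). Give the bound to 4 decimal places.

0.0729

Per-experiment Hoeffding bound: exp(−2·3255·0.028²) = exp(−5.10384) = 0.0060734.
Union bound over 12 events: 12·0.0060734 = 0.07288.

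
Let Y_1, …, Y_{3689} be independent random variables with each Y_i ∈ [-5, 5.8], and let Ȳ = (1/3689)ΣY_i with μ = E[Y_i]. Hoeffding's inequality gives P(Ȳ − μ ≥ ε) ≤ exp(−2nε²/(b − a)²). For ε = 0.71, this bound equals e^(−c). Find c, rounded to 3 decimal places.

31.887

c = 2nε²/(b − a)² = 2·3689·0.71² / 10.8² = 31.8866.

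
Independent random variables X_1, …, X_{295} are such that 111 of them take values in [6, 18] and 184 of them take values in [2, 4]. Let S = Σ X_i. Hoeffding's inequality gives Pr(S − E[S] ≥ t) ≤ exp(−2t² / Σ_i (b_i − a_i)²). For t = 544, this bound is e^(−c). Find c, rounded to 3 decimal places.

35.399

Σ(b_i − a_i)² = 111·12² + 184·2² = 16720.
c = 2t² / 16720 = 2·544² / 16720 = 35.3990.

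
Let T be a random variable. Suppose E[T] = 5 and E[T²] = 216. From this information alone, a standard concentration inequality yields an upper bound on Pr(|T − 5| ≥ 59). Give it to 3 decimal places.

The first two moments determine the variance, so Chebyshev's inequality is the sharpest standard bound available.
Var(T) = E[T²] − (E[T])² = 216 − 25 = 191.
Chebyshev's inequality: Pr(|T − μ| ≥ t) ≤ Var(T)/t² = 191/3481 = 0.0549.

0.055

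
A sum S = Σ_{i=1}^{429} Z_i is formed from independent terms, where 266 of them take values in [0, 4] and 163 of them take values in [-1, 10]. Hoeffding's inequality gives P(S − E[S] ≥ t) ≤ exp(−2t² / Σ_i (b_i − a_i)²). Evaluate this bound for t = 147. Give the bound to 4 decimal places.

Σ(b_i − a_i)² = 266·4² + 163·11² = 23979.
Exponent = 2·147² / 23979 = 1.80233.
Bound = exp(−1.80233) = 0.16491.

0.1649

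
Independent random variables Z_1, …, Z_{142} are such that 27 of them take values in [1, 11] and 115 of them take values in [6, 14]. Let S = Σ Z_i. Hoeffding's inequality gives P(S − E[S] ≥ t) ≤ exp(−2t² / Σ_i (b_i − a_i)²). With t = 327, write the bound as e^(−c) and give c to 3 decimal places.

Σ(b_i − a_i)² = 27·10² + 115·8² = 10060.
c = 2t² / 10060 = 2·327² / 10060 = 21.2583.

21.258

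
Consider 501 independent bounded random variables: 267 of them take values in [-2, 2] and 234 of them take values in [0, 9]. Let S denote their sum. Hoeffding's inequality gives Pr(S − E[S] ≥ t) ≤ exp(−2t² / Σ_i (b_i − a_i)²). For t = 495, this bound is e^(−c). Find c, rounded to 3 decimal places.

Σ(b_i − a_i)² = 267·4² + 234·9² = 23226.
c = 2t² / 23226 = 2·495² / 23226 = 21.0992.

21.099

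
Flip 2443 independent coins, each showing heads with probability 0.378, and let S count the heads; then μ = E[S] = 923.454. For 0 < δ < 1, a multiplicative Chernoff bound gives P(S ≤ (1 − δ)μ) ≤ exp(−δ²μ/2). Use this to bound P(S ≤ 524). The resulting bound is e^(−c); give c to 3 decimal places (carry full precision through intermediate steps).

Write 524 = (1 − δ)μ, so δ = 1 − 524/923.454 = 0.4325651…
Then the exponent is δ²μ/2 = (μ − 524)²/(2μ) = 86.394936.

86.395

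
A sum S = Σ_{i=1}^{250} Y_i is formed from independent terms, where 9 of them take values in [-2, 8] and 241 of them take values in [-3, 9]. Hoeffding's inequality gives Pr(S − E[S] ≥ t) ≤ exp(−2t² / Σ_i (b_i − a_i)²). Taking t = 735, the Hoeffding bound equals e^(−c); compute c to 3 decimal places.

30.346

Σ(b_i − a_i)² = 9·10² + 241·12² = 35604.
c = 2t² / 35604 = 2·735² / 35604 = 30.3463.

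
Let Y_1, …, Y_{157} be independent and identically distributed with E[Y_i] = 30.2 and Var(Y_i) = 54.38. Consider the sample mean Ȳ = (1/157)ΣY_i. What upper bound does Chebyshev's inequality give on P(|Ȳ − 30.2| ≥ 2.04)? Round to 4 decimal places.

0.0832

Var(Ȳ) = Var(Y_i)/n = 54.38/157 = 0.34637.
Chebyshev: P(|Ȳ − 30.2| ≥ 2.04) ≤ Var(Ȳ)/(2.04)² = 54.38/(157·2.04²) = 0.0832.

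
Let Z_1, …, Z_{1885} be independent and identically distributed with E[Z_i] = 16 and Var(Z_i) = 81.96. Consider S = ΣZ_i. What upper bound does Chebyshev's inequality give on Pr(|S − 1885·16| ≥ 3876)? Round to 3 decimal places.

0.010

Var(S) = n·Var(Z_i) = 1885·81.96 = 154494.6.
Chebyshev: Pr(|S − 1885·16| ≥ 3876) ≤ Var(S)/3876² = 154494.6/15023376 = 0.0103.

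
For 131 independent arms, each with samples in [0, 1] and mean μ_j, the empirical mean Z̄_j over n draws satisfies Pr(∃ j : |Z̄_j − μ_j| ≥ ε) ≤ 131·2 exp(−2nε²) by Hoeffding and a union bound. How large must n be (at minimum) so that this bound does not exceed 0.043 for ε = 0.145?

Need 2·131·exp(−2nε²) ≤ 0.043, i.e. exp(−2nε²) ≤ 0.043/262.
So 2nε² ≥ ln(262/0.043) = 8.714900.
Hence n ≥ 8.714900/(2·0.145²) = 207.251.
The smallest integer n is 208.

208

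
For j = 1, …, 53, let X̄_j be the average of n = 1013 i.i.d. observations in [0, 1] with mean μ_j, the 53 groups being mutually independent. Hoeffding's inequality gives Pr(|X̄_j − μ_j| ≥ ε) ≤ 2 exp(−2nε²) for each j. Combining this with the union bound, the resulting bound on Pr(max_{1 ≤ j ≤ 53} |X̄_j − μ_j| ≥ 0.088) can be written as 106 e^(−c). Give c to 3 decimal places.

Union bound over the 53 events: Pr(max_{1 ≤ j ≤ 53} |X̄_j − μ_j| ≥ 0.088) ≤ 53·2·exp(−2nε²) = 106 exp(−2·1013·0.088²).
So c = 2·1013·0.088² = 15.6893.

15.689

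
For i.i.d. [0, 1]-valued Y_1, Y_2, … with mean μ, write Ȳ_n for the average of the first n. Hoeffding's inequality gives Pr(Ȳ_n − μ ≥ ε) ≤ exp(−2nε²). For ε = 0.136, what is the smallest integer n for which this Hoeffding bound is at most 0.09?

Require exp(−2nε²) ≤ 0.09, i.e. 2nε² ≥ ln(1/0.09) = 2.407946.
So n ≥ 2.407946 / (2·0.136²) = 65.094.
The smallest integer n is 66.

66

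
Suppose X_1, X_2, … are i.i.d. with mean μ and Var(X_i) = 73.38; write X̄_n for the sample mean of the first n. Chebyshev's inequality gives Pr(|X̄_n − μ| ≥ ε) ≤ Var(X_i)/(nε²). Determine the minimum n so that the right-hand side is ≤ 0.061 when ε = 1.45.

573

Require 73.38/(n·1.45²) ≤ 0.061, i.e. n ≥ 73.38/(0.061·1.45²) = 572.153.
The smallest integer n is 573.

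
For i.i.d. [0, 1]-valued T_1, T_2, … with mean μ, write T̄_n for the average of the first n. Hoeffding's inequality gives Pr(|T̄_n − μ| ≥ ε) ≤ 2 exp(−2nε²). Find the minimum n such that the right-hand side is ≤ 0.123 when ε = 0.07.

Require 2·exp(−2nε²) ≤ 0.123, i.e. 2nε² ≥ ln(2/0.123) = 2.788718.
So n ≥ 2.788718 / (2·0.07²) = 284.563.
The smallest integer n is 285.

285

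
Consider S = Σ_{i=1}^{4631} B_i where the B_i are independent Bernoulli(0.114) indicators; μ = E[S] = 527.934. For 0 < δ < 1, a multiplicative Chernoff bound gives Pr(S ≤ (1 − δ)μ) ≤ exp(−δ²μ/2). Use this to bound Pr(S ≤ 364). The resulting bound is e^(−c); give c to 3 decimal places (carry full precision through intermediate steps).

Write 364 = (1 − δ)μ, so δ = 1 − 364/527.934 = 0.3105199…
Then the exponent is δ²μ/2 = (μ − 364)²/(2μ) = 25.452383.

25.452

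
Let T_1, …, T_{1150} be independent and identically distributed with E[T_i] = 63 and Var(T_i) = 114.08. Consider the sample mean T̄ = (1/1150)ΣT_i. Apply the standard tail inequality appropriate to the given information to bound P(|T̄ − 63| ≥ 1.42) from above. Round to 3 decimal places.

0.049

With mean and variance of each term known, Chebyshev's inequality bounds the deviation of the sum (or sample mean).
Var(T̄) = Var(T_i)/n = 114.08/1150 = 0.0992.
Chebyshev: P(|T̄ − 63| ≥ 1.42) ≤ Var(T̄)/(1.42)² = 114.08/(1150·1.42²) = 0.0492.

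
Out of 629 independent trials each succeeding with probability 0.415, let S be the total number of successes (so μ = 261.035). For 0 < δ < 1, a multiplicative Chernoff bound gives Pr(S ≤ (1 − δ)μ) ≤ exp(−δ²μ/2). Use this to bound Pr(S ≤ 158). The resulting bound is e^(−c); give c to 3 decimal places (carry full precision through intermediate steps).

Write 158 = (1 − δ)μ, so δ = 1 − 158/261.035 = 0.3947172…
Then the exponent is δ²μ/2 = (μ − 158)²/(2μ) = 20.334843.

20.335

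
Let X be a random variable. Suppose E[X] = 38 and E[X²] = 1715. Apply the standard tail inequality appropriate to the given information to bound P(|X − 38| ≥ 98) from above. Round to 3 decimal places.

The first two moments determine the variance, so Chebyshev's inequality is the sharpest standard bound available.
Var(X) = E[X²] − (E[X])² = 1715 − 1444 = 271.
Chebyshev's inequality: P(|X − μ| ≥ t) ≤ Var(X)/t² = 271/9604 = 0.0282.

0.028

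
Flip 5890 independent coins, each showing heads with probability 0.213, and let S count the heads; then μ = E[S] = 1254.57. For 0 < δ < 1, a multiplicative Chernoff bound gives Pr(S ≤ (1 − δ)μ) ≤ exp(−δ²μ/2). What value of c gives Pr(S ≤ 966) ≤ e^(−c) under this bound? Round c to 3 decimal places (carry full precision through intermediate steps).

33.188

Write 966 = (1 − δ)μ, so δ = 1 − 966/1254.57 = 0.2300151…
Then the exponent is δ²μ/2 = (μ − 966)²/(2μ) = 33.187724.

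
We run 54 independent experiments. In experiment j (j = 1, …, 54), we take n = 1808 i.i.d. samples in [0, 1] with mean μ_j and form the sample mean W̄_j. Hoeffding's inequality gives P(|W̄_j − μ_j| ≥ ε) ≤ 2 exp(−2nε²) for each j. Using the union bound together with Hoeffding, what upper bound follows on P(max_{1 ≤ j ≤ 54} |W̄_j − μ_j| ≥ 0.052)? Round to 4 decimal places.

0.0061

Per-experiment Hoeffding bound: 2·exp(−2·1808·0.052²) = 2·exp(−9.77766) = 0.00011341.
Union bound over 54 events: 54·0.00011341 = 0.00612.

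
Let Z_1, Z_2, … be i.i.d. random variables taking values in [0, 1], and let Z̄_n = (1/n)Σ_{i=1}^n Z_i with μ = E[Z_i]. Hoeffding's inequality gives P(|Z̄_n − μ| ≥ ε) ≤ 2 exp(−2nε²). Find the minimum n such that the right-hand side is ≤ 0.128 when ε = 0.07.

Require 2·exp(−2nε²) ≤ 0.128, i.e. 2nε² ≥ ln(2/0.128) = 2.748872.
So n ≥ 2.748872 / (2·0.07²) = 280.497.
The smallest integer n is 281.

281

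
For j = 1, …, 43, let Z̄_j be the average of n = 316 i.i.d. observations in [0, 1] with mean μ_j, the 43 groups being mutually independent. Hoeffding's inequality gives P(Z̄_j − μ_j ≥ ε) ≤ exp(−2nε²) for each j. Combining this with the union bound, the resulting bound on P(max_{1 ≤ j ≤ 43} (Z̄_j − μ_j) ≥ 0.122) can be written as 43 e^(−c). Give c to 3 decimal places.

9.407

Union bound over the 43 events: P(max_{1 ≤ j ≤ 43} (Z̄_j − μ_j) ≥ 0.122) ≤ 43·exp(−2nε²) = 43 exp(−2·316·0.122²).
So c = 2·316·0.122² = 9.4067.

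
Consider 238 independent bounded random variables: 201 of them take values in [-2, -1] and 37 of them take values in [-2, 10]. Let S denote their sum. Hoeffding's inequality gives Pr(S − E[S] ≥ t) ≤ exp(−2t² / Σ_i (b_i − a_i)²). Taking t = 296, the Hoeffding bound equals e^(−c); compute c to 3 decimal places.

Σ(b_i − a_i)² = 201·1² + 37·12² = 5529.
c = 2t² / 5529 = 2·296² / 5529 = 31.6933.

31.693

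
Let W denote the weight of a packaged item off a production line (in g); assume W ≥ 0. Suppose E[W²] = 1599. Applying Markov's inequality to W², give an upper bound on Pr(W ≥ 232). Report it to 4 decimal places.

0.0297

Since W ≥ 0, the event {W ≥ 232} is the same as {W² ≥ 53824}.
Markov's inequality applied to W² gives Pr(W² ≥ 53824) ≤ E[W²]/53824 = 1599/53824 = 0.0297.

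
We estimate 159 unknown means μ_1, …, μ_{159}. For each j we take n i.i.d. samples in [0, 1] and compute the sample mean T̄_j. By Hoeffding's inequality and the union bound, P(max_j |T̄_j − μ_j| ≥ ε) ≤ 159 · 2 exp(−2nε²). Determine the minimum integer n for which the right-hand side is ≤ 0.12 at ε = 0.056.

Need 2·159·exp(−2nε²) ≤ 0.12, i.e. exp(−2nε²) ≤ 0.12/318.
So 2nε² ≥ ln(318/0.12) = 7.882315.
Hence n ≥ 7.882315/(2·0.056²) = 1256.747.
The smallest integer n is 1257.

1257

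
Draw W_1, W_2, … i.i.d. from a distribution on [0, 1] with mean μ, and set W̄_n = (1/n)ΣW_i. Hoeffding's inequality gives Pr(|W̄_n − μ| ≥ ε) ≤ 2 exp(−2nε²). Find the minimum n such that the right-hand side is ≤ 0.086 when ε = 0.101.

155

Require 2·exp(−2nε²) ≤ 0.086, i.e. 2nε² ≥ ln(2/0.086) = 3.146555.
So n ≥ 3.146555 / (2·0.101²) = 154.228.
The smallest integer n is 155.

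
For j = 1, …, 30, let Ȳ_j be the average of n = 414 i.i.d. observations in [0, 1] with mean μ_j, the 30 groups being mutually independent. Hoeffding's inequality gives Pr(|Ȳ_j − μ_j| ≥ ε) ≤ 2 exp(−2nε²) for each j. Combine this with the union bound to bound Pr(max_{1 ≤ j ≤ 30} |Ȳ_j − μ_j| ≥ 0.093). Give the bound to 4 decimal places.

0.0466

Per-experiment Hoeffding bound: 2·exp(−2·414·0.093²) = 2·exp(−7.16137) = 0.001552.
Union bound over 30 events: 30·0.001552 = 0.04656.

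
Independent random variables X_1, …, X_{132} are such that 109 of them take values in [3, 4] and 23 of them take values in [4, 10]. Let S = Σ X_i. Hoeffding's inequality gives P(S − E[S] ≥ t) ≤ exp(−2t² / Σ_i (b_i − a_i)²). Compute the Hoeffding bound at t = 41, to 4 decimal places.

0.0277

Σ(b_i − a_i)² = 109·1² + 23·6² = 937.
Exponent = 2·41² / 937 = 3.58805.
Bound = exp(−3.58805) = 0.02765.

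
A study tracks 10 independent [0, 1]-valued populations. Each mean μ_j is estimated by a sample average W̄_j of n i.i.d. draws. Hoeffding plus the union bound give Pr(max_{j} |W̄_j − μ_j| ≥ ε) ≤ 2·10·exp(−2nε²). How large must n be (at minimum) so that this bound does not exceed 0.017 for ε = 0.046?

1671

Need 2·10·exp(−2nε²) ≤ 0.017, i.e. exp(−2nε²) ≤ 0.017/20.
So 2nε² ≥ ln(20/0.017) = 7.070274.
Hence n ≥ 7.070274/(2·0.046²) = 1670.670.
The smallest integer n is 1671.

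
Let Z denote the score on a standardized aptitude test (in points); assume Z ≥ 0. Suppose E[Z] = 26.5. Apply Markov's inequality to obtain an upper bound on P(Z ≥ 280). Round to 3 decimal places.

0.095

Markov's inequality: for a non-negative random variable, P(Z ≥ a) ≤ E[Z]/a.
Here E[Z] = 26.5 and a = 280, so the bound is 26.5/280 = 0.0946.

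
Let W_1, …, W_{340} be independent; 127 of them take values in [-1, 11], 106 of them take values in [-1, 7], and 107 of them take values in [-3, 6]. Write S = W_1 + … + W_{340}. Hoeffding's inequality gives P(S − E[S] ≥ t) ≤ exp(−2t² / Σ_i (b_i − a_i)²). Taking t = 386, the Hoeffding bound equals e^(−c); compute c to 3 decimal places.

8.832

Σ(b_i − a_i)² = 127·12² + 106·8² + 107·9² = 33739.
c = 2t² / 33739 = 2·386² / 33739 = 8.8323.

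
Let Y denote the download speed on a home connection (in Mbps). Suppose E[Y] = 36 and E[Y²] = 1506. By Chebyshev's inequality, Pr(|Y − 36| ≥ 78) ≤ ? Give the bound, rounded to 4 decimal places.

Var(Y) = E[Y²] − (E[Y])² = 1506 − 1296 = 210.
Chebyshev's inequality: Pr(|Y − μ| ≥ t) ≤ Var(Y)/t² = 210/6084 = 0.0345.

0.0345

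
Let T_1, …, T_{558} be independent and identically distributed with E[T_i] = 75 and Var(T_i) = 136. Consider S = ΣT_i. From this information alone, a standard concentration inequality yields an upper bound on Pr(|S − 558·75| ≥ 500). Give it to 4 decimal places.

With mean and variance of each term known, Chebyshev's inequality bounds the deviation of the sum (or sample mean).
Var(S) = n·Var(T_i) = 558·136 = 75888.
Chebyshev: Pr(|S − 558·75| ≥ 500) ≤ Var(S)/500² = 75888/250000 = 0.3036.

0.3036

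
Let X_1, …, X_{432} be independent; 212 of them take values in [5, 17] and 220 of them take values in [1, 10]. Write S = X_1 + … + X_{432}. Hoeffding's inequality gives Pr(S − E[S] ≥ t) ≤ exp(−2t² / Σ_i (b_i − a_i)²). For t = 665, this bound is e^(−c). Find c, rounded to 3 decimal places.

Σ(b_i − a_i)² = 212·12² + 220·9² = 48348.
c = 2t² / 48348 = 2·665² / 48348 = 18.2934.

18.293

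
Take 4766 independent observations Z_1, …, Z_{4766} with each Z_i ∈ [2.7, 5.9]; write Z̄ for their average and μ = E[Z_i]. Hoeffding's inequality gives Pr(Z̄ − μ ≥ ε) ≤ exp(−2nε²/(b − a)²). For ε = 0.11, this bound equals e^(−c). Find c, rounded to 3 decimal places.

11.263

c = 2nε²/(b − a)² = 2·4766·0.11² / 3.2² = 11.2634.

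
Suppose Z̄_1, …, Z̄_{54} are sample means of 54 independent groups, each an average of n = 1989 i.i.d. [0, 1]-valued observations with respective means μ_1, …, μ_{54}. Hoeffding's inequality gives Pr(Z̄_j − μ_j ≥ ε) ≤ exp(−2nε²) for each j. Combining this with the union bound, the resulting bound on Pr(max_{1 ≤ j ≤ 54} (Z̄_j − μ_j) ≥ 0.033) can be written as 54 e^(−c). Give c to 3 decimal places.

4.332

Union bound over the 54 events: Pr(max_{1 ≤ j ≤ 54} (Z̄_j − μ_j) ≥ 0.033) ≤ 54·exp(−2nε²) = 54 exp(−2·1989·0.033²).
So c = 2·1989·0.033² = 4.3320.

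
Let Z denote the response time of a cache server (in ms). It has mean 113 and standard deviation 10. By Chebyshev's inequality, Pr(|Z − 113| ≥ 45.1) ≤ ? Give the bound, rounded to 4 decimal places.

0.0492

Chebyshev: Pr(|Z − μ| ≥ t) ≤ Var(Z)/t².
Var(Z) = σ² = 10² = 100.
Bound = 100 / 2034.01 = 0.0492.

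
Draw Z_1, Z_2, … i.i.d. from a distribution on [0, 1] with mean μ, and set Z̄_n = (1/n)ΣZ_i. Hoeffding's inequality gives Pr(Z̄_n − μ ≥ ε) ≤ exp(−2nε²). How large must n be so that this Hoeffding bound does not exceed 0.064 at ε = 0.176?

Require exp(−2nε²) ≤ 0.064, i.e. 2nε² ≥ ln(1/0.064) = 2.748872.
So n ≥ 2.748872 / (2·0.176²) = 44.371.
The smallest integer n is 45.

45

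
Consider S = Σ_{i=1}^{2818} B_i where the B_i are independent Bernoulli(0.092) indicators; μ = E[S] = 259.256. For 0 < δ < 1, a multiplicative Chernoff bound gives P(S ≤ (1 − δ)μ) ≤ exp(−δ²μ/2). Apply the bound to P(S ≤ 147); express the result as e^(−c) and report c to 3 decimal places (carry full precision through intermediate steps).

Write 147 = (1 − δ)μ, so δ = 1 − 147/259.256 = 0.4329929…
Then the exponent is δ²μ/2 = (μ − 147)²/(2μ) = 24.303024.

24.303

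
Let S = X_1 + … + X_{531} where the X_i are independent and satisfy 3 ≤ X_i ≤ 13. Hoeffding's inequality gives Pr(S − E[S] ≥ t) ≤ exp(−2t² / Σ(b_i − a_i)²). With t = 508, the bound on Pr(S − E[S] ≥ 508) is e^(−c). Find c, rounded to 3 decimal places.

9.720

Σ(b_i − a_i)² = 531·(10)² = 53100.
c = 2t²/53100 = 2·508²/53100 = 9.7199.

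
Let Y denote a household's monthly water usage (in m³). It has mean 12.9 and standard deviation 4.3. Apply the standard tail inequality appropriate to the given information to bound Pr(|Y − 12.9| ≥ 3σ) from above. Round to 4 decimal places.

Mean and variance are known, so Chebyshev's inequality applies.
Chebyshev: Pr(|Y − μ| ≥ t) ≤ Var(Y)/t².
Var(Y) = σ² = 4.3² = 18.49.
t = 3·4.3 = 12.9.
Bound = 18.49 / 166.41 = 0.1111.

0.1111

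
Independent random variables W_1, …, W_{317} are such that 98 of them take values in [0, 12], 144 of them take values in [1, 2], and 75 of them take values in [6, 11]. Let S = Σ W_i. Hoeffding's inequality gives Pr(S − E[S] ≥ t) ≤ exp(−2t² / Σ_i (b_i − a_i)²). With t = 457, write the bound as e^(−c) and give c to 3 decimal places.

25.894

Σ(b_i − a_i)² = 98·12² + 144·1² + 75·5² = 16131.
c = 2t² / 16131 = 2·457² / 16131 = 25.8941.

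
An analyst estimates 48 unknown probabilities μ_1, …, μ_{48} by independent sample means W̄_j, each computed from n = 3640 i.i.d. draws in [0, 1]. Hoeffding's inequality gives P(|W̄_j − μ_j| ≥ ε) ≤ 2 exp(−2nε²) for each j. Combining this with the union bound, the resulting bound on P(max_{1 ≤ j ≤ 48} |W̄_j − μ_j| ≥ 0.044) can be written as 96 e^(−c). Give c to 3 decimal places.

14.094

Union bound over the 48 events: P(max_{1 ≤ j ≤ 48} |W̄_j − μ_j| ≥ 0.044) ≤ 48·2·exp(−2nε²) = 96 exp(−2·3640·0.044²).
So c = 2·3640·0.044² = 14.0941.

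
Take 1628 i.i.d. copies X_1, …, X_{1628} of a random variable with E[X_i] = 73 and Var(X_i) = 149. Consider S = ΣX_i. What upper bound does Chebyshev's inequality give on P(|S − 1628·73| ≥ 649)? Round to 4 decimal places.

Var(S) = n·Var(X_i) = 1628·149 = 242572.
Chebyshev: P(|S − 1628·73| ≥ 649) ≤ Var(S)/649² = 242572/421201 = 0.5759.

0.5759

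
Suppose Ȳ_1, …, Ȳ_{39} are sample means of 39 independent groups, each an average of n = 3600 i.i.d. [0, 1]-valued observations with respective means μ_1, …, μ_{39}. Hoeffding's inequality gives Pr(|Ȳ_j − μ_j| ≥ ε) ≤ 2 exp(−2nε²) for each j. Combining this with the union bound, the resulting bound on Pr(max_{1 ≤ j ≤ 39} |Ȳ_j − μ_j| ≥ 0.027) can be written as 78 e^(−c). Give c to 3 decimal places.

5.249

Union bound over the 39 events: Pr(max_{1 ≤ j ≤ 39} |Ȳ_j − μ_j| ≥ 0.027) ≤ 39·2·exp(−2nε²) = 78 exp(−2·3600·0.027²).
So c = 2·3600·0.027² = 5.2488.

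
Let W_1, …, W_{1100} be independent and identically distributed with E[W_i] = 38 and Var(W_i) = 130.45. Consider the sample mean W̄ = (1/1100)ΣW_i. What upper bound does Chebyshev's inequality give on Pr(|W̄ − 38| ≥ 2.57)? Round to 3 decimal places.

0.018

Var(W̄) = Var(W_i)/n = 130.45/1100 = 0.11859.
Chebyshev: Pr(|W̄ − 38| ≥ 2.57) ≤ Var(W̄)/(2.57)² = 130.45/(1100·2.57²) = 0.0180.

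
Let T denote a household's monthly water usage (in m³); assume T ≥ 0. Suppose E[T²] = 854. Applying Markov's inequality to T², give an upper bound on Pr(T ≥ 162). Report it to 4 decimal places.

Since T ≥ 0, the event {T ≥ 162} is the same as {T² ≥ 26244}.
Markov's inequality applied to T² gives Pr(T² ≥ 26244) ≤ E[T²]/26244 = 854/26244 = 0.0325.

0.0325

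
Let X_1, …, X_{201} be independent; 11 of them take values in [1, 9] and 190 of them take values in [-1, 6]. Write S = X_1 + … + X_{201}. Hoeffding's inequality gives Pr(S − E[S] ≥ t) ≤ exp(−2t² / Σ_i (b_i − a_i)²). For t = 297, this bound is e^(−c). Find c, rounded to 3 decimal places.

17.617

Σ(b_i − a_i)² = 11·8² + 190·7² = 10014.
c = 2t² / 10014 = 2·297² / 10014 = 17.6171.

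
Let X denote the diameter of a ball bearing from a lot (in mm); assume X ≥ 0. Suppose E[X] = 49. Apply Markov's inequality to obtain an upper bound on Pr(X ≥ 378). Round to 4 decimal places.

Markov's inequality: for a non-negative random variable, Pr(X ≥ a) ≤ E[X]/a.
Here E[X] = 49 and a = 378, so the bound is 49/378 = 0.1296.

0.1296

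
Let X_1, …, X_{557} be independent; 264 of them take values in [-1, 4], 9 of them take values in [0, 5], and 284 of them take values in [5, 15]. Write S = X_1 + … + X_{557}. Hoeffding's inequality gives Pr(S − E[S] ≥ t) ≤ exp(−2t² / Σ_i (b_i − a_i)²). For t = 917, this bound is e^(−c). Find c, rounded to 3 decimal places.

Σ(b_i − a_i)² = 264·5² + 9·5² + 284·10² = 35225.
c = 2t² / 35225 = 2·917² / 35225 = 47.7439.

47.744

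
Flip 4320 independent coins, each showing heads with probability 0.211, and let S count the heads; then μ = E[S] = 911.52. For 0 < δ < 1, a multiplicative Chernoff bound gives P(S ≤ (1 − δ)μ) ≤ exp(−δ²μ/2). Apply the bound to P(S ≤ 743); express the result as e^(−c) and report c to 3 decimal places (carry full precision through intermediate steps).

15.578

Write 743 = (1 − δ)μ, so δ = 1 − 743/911.52 = 0.184878…
Then the exponent is δ²μ/2 = (μ − 743)²/(2μ) = 15.577821.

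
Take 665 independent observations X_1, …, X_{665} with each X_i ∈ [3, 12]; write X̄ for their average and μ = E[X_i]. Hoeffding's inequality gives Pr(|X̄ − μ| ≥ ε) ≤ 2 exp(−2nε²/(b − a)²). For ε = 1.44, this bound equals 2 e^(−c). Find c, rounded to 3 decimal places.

c = 2nε²/(b − a)² = 2·665·1.44² / 9² = 34.0480.

34.048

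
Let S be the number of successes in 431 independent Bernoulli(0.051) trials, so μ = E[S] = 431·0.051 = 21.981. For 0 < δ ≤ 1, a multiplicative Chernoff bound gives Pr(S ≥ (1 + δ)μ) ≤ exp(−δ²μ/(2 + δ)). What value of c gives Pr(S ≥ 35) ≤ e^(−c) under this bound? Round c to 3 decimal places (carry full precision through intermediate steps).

Write 35 = (1 + δ)μ, so δ = 35/21.981 − 1 = 0.5922842…
Then the exponent is δ²μ/(2 + δ) = (35 − μ)² / (μ·(2 + δ)) = 2.974577.

2.975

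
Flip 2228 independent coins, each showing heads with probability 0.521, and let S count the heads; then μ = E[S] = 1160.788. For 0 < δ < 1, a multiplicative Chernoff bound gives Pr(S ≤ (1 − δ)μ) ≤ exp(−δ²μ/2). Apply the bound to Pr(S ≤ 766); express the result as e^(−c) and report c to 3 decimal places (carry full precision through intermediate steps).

Write 766 = (1 − δ)μ, so δ = 1 − 766/1160.788 = 0.3401034…
Then the exponent is δ²μ/2 = (μ − 766)²/(2μ) = 67.134380.

67.134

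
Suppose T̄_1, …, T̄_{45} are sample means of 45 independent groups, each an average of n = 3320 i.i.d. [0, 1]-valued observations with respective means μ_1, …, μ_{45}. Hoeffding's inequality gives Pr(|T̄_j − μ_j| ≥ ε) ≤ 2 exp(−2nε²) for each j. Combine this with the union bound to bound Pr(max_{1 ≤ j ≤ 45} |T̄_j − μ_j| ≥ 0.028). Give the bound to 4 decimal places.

0.4936

Per-experiment Hoeffding bound: 2·exp(−2·3320·0.028²) = 2·exp(−5.20576) = 0.01097.
Union bound over 45 events: 45·0.01097 = 0.49364.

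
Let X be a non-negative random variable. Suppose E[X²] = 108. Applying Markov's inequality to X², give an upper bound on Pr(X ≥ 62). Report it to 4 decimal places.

0.0281

Since X ≥ 0, the event {X ≥ 62} is the same as {X² ≥ 3844}.
Markov's inequality applied to X² gives Pr(X² ≥ 3844) ≤ E[X²]/3844 = 108/3844 = 0.0281.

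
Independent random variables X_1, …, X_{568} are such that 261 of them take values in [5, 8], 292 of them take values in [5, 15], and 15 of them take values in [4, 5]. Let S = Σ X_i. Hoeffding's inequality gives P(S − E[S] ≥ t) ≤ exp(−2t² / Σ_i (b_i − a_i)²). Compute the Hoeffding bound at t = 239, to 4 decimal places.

Σ(b_i − a_i)² = 261·3² + 292·10² + 15·1² = 31564.
Exponent = 2·239² / 31564 = 3.61938.
Bound = exp(−3.61938) = 0.02680.

0.0268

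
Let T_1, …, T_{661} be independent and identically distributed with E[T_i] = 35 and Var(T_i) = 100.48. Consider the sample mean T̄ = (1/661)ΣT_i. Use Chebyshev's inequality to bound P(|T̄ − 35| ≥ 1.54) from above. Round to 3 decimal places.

0.064

Var(T̄) = Var(T_i)/n = 100.48/661 = 0.15201.
Chebyshev: P(|T̄ − 35| ≥ 1.54) ≤ Var(T̄)/(1.54)² = 100.48/(661·1.54²) = 0.0641.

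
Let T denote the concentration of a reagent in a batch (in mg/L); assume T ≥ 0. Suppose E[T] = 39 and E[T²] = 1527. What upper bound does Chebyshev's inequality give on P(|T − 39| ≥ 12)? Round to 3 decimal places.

0.042

Var(T) = E[T²] − (E[T])² = 1527 − 1521 = 6.
Chebyshev's inequality: P(|T − μ| ≥ t) ≤ Var(T)/t² = 6/144 = 0.0417.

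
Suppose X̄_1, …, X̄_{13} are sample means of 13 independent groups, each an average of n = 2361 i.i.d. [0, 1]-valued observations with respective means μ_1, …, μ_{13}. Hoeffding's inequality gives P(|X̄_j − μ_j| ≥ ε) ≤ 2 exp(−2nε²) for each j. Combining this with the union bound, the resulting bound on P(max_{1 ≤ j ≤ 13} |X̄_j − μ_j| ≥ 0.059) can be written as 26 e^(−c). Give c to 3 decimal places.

Union bound over the 13 events: P(max_{1 ≤ j ≤ 13} |X̄_j − μ_j| ≥ 0.059) ≤ 13·2·exp(−2nε²) = 26 exp(−2·2361·0.059²).
So c = 2·2361·0.059² = 16.4373.

16.437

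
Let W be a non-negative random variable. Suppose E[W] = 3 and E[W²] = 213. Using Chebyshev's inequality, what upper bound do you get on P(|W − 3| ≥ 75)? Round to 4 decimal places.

Var(W) = E[W²] − (E[W])² = 213 − 9 = 204.
Chebyshev's inequality: P(|W − μ| ≥ t) ≤ Var(W)/t² = 204/5625 = 0.0363.

0.0363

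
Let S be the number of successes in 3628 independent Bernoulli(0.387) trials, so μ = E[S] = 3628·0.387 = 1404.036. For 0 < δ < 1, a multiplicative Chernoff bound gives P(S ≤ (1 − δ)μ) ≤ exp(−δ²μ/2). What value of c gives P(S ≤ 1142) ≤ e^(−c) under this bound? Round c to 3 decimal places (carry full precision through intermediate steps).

24.452

Write 1142 = (1 − δ)μ, so δ = 1 − 1142/1404.036 = 0.1866305…
Then the exponent is δ²μ/2 = (μ − 1142)²/(2μ) = 24.451960.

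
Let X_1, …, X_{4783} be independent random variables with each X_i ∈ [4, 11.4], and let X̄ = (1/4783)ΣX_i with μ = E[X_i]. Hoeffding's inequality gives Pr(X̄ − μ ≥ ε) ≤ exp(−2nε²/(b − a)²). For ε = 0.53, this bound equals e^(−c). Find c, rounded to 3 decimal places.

c = 2nε²/(b − a)² = 2·4783·0.53² / 7.4² = 49.0703.

49.070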